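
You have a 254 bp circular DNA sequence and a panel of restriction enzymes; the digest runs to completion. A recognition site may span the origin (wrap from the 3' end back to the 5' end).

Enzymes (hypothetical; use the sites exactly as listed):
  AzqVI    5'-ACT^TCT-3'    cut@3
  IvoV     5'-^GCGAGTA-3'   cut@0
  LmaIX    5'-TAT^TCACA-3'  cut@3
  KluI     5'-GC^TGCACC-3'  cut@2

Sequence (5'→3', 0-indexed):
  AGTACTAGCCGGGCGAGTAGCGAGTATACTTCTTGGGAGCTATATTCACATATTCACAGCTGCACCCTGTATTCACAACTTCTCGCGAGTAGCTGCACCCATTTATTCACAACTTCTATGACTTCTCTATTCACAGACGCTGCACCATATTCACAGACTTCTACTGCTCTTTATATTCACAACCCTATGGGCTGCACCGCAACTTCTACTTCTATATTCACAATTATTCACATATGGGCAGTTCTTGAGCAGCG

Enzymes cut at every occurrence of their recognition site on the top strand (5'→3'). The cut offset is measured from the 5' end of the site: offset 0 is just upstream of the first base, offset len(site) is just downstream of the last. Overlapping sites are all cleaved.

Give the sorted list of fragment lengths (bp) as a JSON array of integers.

Scan for sites:
  AzqVI (ACTTCT, off=3): starts [27, 77, 111, 120, 156, 201, 207] → cuts [30, 80, 114, 123, 159, 204, 210]
  IvoV (GCGAGTA, off=0): starts [12, 19, 84, 251] → cuts [12, 19, 84, 251]
  LmaIX (TATTCACA, off=3): starts [42, 50, 69, 103, 127, 147, 173, 214, 224] → cuts [45, 53, 72, 106, 130, 150, 176, 217, 227]
  KluI (GCTGCACC, off=2): starts [58, 91, 138, 190] → cuts [60, 93, 140, 192]

All cut coordinates (distinct, sorted): [12, 19, 30, 45, 53, 60, 72, 80, 84, 93, 106, 114, 123, 130, 140, 150, 159, 176, 192, 204, 210, 217, 227, 251]

Fragments:
  12→19: 7 bp
  19→30: 11 bp
  30→45: 15 bp
  45→53: 8 bp
  53→60: 7 bp
  60→72: 12 bp
  72→80: 8 bp
  80→84: 4 bp
  84→93: 9 bp
  93→106: 13 bp
  106→114: 8 bp
  114→123: 9 bp
  123→130: 7 bp
  130→140: 10 bp
  140→150: 10 bp
  150→159: 9 bp
  159→176: 17 bp
  176→192: 16 bp
  192→204: 12 bp
  204→210: 6 bp
  210→217: 7 bp
  217→227: 10 bp
  227→251: 24 bp
  251→12 (wrap): 254-251+12 = 15 bp

[4,6,7,7,7,7,8,8,8,9,9,9,10,10,10,11,12,12,13,15,15,16,17,24]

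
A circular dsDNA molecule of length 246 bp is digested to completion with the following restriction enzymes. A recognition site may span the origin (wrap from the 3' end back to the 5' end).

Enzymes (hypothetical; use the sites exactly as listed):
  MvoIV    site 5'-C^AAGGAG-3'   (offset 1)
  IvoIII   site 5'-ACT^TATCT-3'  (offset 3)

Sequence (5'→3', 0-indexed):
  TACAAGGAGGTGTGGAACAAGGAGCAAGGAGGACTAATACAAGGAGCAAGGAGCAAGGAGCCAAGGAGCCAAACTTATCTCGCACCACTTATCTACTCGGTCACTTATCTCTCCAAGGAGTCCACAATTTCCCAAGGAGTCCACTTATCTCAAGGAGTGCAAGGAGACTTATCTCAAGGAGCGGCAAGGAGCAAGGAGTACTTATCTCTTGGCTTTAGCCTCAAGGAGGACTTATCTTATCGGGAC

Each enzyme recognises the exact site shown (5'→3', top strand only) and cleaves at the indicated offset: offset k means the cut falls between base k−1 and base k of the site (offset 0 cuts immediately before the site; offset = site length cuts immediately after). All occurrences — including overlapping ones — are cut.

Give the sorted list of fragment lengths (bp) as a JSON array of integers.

Scan for sites:
  MvoIV CAAGGAG/1: at [2, 17, 24, 39, 46, 53, 61, 113, 132, 150, 159, 174, 184, 191, 221] ⇒ [3, 18, 25, 40, 47, 54, 62, 114, 133, 151, 160, 175, 185, 192, 222]
  IvoIII ACTTATCT/3: at [72, 86, 102, 142, 166, 199, 229] ⇒ [75, 89, 105, 145, 169, 202, 232]

All cut coordinates (distinct, sorted): [3, 18, 25, 40, 47, 54, 62, 75, 89, 105, 114, 133, 145, 151, 160, 169, 175, 185, 192, 202, 222, 232]

Fragments:
  3→18: 15 bp
  18→25: 7 bp
  25→40: 15 bp
  40→47: 7 bp
  47→54: 7 bp
  54→62: 8 bp
  62→75: 13 bp
  75→89: 14 bp
  89→105: 16 bp
  105→114: 9 bp
  114→133: 19 bp
  133→145: 12 bp
  145→151: 6 bp
  151→160: 9 bp
  160→169: 9 bp
  169→175: 6 bp
  175→185: 10 bp
  185→192: 7 bp
  192→202: 10 bp
  202→222: 20 bp
  222→232: 10 bp
  232→3 (wrap): 246-232+3 = 17 bp

[6,6,7,7,7,7,8,9,9,9,10,10,10,12,13,14,15,15,16,17,19,20]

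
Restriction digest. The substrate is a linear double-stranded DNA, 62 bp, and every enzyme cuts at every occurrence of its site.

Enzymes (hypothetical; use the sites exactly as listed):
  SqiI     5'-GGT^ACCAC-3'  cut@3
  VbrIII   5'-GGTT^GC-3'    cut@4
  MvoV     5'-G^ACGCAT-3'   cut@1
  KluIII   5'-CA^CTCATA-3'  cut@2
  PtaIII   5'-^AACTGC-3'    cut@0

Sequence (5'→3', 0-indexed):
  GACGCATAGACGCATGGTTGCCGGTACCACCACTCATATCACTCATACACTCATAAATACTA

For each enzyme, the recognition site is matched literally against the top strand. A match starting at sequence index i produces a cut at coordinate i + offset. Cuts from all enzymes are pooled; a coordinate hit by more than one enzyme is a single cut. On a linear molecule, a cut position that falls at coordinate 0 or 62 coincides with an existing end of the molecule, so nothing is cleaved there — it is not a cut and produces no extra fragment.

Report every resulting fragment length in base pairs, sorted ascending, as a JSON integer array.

Scan for sites:
  SqiI (GGTACCAC, off=3): starts [22] → cuts [25]
  VbrIII (GGTTGC, off=4): starts [15] → cuts [19]
  MvoV (GACGCAT, off=1): starts [0, 8] → cuts [1, 9]
  KluIII (CACTCATA, off=2): starts [30, 39, 47] → cuts [32, 41, 49]
  PtaIII (AACTGC, off=0): no sites

Pooled cuts: [1, 9, 19, 25, 32, 41, 49]

Fragments:
  [0,1): 1 bp
  [1,9): 8 bp
  [9,19): 10 bp
  [19,25): 6 bp
  [25,32): 7 bp
  [32,41): 9 bp
  [41,49): 8 bp
  [49,62): 13 bp

[1,6,7,8,8,9,10,13]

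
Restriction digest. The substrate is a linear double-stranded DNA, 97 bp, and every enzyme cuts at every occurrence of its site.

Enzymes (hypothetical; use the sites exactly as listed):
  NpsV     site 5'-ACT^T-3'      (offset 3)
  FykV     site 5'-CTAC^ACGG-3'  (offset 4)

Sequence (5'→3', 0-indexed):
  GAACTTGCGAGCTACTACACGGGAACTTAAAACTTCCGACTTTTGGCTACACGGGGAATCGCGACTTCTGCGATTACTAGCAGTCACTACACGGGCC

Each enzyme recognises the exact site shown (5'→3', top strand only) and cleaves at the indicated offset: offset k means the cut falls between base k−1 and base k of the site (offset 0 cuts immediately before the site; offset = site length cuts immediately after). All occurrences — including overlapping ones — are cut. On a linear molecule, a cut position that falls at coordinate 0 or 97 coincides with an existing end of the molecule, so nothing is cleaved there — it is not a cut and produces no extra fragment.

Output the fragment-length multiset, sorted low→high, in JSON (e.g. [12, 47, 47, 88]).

Site scan:
  NpsV ACTT/3: at [2, 24, 31, 38, 63] ⇒ [5, 27, 34, 41, 66]
  FykV CTACACGG/4: at [14, 46, 86] ⇒ [18, 50, 90]

Pooled cuts: [5, 18, 27, 34, 41, 50, 66, 90]

Fragments:
  [0,5): 5 bp
  [5,18): 13 bp
  [18,27): 9 bp
  [27,34): 7 bp
  [34,41): 7 bp
  [41,50): 9 bp
  [50,66): 16 bp
  [66,90): 24 bp
  [90,97): 7 bp

[5,7,7,7,9,9,13,16,24]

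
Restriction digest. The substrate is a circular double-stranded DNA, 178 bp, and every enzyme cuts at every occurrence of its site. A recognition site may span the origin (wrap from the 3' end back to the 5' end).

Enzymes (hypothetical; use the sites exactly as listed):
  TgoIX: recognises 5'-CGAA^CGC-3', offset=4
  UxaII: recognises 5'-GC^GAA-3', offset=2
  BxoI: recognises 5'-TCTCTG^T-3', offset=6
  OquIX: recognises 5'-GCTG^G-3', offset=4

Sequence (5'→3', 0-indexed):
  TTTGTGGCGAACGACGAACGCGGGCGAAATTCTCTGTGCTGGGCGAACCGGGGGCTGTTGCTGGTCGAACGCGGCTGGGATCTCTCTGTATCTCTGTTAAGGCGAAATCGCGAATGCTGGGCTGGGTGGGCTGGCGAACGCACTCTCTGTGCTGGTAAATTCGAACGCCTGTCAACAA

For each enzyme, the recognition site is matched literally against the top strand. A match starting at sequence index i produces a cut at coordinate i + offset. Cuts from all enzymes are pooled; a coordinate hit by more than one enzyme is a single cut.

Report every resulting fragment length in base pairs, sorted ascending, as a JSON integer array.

[2,3,3,5,5,5,6,7,7,8,8,8,8,9,10,11,11,11,11,19,21]

Site scan:
  TgoIX (CGAACGC, off=4): starts [14, 65, 134, 161] → cuts [18, 69, 138, 165]
  UxaII (GCGAA, off=2): starts [6, 23, 42, 101, 109, 133] → cuts [8, 25, 44, 103, 111, 135]
  BxoI (TCTCTGT, off=6): starts [30, 82, 90, 143] → cuts [36, 88, 96, 149]
  OquIX (GCTGG, off=4): starts [37, 59, 73, 115, 120, 129, 150] → cuts [41, 63, 77, 119, 124, 133, 154]

Pooled cuts: [8, 18, 25, 36, 41, 44, 63, 69, 77, 88, 96, 103, 111, 119, 124, 133, 135, 138, 149, 154, 165]

Fragments:
  8→18: 10 bp
  18→25: 7 bp
  25→36: 11 bp
  36→41: 5 bp
  41→44: 3 bp
  44→63: 19 bp
  63→69: 6 bp
  69→77: 8 bp
  77→88: 11 bp
  88→96: 8 bp
  96→103: 7 bp
  103→111: 8 bp
  111→119: 8 bp
  119→124: 5 bp
  124→133: 9 bp
  133→135: 2 bp
  135→138: 3 bp
  138→149: 11 bp
  149→154: 5 bp
  154→165: 11 bp
  165→8 (wrap): 178-165+8 = 21 bp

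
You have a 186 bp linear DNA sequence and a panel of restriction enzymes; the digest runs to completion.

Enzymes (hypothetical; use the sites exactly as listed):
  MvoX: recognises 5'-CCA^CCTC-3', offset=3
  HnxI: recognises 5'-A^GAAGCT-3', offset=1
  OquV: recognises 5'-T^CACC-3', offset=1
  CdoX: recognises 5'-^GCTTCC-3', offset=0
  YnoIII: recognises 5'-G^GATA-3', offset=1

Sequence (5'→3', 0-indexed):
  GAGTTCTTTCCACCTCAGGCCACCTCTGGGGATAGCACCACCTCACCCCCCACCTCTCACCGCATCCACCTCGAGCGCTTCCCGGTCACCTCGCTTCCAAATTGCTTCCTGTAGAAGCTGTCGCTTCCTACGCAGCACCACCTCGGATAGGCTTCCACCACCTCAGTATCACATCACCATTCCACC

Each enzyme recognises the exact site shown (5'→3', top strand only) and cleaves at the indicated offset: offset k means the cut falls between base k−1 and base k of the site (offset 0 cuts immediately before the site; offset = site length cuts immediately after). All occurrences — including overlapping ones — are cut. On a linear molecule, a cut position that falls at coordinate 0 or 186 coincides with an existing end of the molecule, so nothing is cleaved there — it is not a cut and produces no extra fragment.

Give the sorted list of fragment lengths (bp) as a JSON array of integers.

[3,5,5,5,6,8,8,9,9,10,10,10,10,10,11,11,12,12,14,18]

Scan for sites:
  MvoX CCACCTC/3: at [9, 19, 37, 49, 65, 137, 157] ⇒ [12, 22, 40, 52, 68, 140, 160]
  HnxI AGAAGCT/1: at [112] ⇒ [113]
  OquV TCACC/1: at [42, 56, 85, 173] ⇒ [43, 57, 86, 174]
  CdoX GCTTCC/0: at [76, 92, 103, 122, 150] ⇒ [76, 92, 103, 122, 150]
  YnoIII GGATA/1: at [29, 144] ⇒ [30, 145]

Pooled cuts: [12, 22, 30, 40, 43, 52, 57, 68, 76, 86, 92, 103, 113, 122, 140, 145, 150, 160, 174]

Fragments:
  [0,12): 12 bp
  [12,22): 10 bp
  [22,30): 8 bp
  [30,40): 10 bp
  [40,43): 3 bp
  [43,52): 9 bp
  [52,57): 5 bp
  [57,68): 11 bp
  [68,76): 8 bp
  [76,86): 10 bp
  [86,92): 6 bp
  [92,103): 11 bp
  [103,113): 10 bp
  [113,122): 9 bp
  [122,140): 18 bp
  [140,145): 5 bp
  [145,150): 5 bp
  [150,160): 10 bp
  [160,174): 14 bp
  [174,186): 12 bp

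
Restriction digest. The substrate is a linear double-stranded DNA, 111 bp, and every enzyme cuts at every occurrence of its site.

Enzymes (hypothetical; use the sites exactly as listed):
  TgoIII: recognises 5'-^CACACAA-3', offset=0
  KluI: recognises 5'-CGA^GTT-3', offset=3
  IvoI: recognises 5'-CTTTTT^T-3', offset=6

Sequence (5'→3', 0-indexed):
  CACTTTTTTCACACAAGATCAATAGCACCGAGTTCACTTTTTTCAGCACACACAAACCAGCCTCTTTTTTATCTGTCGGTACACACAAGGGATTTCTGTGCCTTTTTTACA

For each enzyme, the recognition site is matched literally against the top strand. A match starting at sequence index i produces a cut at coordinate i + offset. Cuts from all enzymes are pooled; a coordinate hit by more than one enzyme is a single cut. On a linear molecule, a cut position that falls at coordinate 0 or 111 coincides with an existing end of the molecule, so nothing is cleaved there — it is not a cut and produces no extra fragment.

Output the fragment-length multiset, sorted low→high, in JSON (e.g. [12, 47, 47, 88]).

Scan for sites:
  TgoIII (CACACAA, off=0): starts [9, 48, 81] → cuts [9, 48, 81]
  KluI (CGAGTT, off=3): starts [28] → cuts [31]
  IvoI (CTTTTTT, off=6): starts [2, 36, 63, 101] → cuts [8, 42, 69, 107]

Pooled cuts: [8, 9, 31, 42, 48, 69, 81, 107]

Fragments:
  [0,8): 8 bp
  [8,9): 1 bp
  [9,31): 22 bp
  [31,42): 11 bp
  [42,48): 6 bp
  [48,69): 21 bp
  [69,81): 12 bp
  [81,107): 26 bp
  [107,111): 4 bp

[1,4,6,8,11,12,21,22,26]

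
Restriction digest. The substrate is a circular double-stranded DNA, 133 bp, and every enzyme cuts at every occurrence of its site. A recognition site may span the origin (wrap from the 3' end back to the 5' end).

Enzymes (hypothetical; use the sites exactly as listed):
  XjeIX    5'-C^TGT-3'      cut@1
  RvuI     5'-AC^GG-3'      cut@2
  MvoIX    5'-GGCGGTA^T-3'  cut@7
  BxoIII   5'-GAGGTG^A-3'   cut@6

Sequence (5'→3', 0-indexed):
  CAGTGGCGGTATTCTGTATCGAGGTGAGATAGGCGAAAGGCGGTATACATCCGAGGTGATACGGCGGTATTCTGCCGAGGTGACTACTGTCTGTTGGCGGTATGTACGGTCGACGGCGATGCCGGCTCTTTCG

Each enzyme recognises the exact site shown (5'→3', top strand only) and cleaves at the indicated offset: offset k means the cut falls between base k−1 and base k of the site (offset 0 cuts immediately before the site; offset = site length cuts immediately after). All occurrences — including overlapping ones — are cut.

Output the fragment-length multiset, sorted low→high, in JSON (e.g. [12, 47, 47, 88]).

[3,4,4,5,5,7,7,11,12,13,13,19,30]

Scan for sites:
  XjeIX (CTGT, off=1): starts [13, 86, 90] → cuts [14, 87, 91]
  RvuI (ACGG, off=2): starts [60, 105, 112] → cuts [62, 107, 114]
  MvoIX (GGCGGTAT, off=7): starts [4, 38, 62, 95] → cuts [11, 45, 69, 102]
  BxoIII (GAGGTGA, off=6): starts [20, 52, 76] → cuts [26, 58, 82]

Pooled cuts: [11, 14, 26, 45, 58, 62, 69, 82, 87, 91, 102, 107, 114]

Fragment lengths:
  11→14: 3 bp
  14→26: 12 bp
  26→45: 19 bp
  45→58: 13 bp
  58→62: 4 bp
  62→69: 7 bp
  69→82: 13 bp
  82→87: 5 bp
  87→91: 4 bp
  91→102: 11 bp
  102→107: 5 bp
  107→114: 7 bp
  114→11 (wrap): 133-114+11 = 30 bp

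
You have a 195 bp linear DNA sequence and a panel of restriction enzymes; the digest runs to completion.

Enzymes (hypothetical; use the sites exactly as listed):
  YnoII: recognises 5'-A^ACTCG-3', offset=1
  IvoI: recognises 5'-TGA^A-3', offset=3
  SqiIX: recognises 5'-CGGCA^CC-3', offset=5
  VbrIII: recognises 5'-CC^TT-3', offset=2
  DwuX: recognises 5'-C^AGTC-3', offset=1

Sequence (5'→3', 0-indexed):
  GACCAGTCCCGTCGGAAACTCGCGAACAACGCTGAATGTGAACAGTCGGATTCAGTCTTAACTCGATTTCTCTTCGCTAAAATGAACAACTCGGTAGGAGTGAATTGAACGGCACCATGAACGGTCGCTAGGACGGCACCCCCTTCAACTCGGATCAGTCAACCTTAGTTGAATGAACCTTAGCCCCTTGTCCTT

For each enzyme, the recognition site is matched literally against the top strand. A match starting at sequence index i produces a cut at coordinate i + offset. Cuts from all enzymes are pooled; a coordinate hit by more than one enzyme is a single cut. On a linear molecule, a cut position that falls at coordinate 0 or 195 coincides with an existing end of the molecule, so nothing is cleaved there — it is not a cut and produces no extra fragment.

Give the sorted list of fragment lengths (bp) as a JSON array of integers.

Per-enzyme occurrences:
  YnoII AACTCG/1: at [16, 59, 87, 146] ⇒ [17, 60, 88, 147]
  IvoI TGAA/3: at [32, 38, 82, 100, 105, 117, 169, 173] ⇒ [35, 41, 85, 103, 108, 120, 172, 176]
  SqiIX CGGCACC/5: at [109, 133] ⇒ [114, 138]
  VbrIII CCTT/2: at [141, 162, 177, 185, 191] ⇒ [143, 164, 179, 187, 193]
  DwuX CAGTC/1: at [3, 42, 52, 155] ⇒ [4, 43, 53, 156]

All cut coordinates (distinct, sorted): [4, 17, 35, 41, 43, 53, 60, 85, 88, 103, 108, 114, 120, 138, 143, 147, 156, 164, 172, 176, 179, 187, 193]

Fragments:
  [0,4): 4 bp
  [4,17): 13 bp
  [17,35): 18 bp
  [35,41): 6 bp
  [41,43): 2 bp
  [43,53): 10 bp
  [53,60): 7 bp
  [60,85): 25 bp
  [85,88): 3 bp
  [88,103): 15 bp
  [103,108): 5 bp
  [108,114): 6 bp
  [114,120): 6 bp
  [120,138): 18 bp
  [138,143): 5 bp
  [143,147): 4 bp
  [147,156): 9 bp
  [156,164): 8 bp
  [164,172): 8 bp
  [172,176): 4 bp
  [176,179): 3 bp
  [179,187): 8 bp
  [187,193): 6 bp
  [193,195): 2 bp

[2,2,3,3,4,4,4,5,5,6,6,6,6,7,8,8,8,9,10,13,15,18,18,25]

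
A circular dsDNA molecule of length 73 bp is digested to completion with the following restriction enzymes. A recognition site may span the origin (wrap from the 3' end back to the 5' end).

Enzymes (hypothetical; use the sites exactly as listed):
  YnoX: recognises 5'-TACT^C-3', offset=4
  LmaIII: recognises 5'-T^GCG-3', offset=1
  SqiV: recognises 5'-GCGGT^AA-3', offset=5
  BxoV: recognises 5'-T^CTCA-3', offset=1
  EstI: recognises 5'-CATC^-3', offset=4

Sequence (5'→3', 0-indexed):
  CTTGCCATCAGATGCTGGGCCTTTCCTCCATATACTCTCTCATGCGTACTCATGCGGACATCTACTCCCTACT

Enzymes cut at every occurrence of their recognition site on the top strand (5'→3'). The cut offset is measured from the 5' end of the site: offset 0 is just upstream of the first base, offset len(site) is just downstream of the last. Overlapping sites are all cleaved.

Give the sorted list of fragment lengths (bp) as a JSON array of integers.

[2,3,4,5,7,7,9,9,27]

Scan for sites:
  YnoX (TACTC, off=4): starts [32, 46, 62, 69] → cuts [0, 36, 50, 66]
  LmaIII (TGCG, off=1): starts [42, 52] → cuts [43, 53]
  SqiV (GCGGTAA, off=5): no sites
  BxoV (TCTCA, off=1): starts [37] → cuts [38]
  EstI (CATC, off=4): starts [5, 58] → cuts [9, 62]

Pooled cuts: [0, 9, 36, 38, 43, 50, 53, 62, 66]

Fragment lengths:
  0→9: 9 bp
  9→36: 27 bp
  36→38: 2 bp
  38→43: 5 bp
  43→50: 7 bp
  50→53: 3 bp
  53→62: 9 bp
  62→66: 4 bp
  66→0 (wrap): 73-66+0 = 7 bp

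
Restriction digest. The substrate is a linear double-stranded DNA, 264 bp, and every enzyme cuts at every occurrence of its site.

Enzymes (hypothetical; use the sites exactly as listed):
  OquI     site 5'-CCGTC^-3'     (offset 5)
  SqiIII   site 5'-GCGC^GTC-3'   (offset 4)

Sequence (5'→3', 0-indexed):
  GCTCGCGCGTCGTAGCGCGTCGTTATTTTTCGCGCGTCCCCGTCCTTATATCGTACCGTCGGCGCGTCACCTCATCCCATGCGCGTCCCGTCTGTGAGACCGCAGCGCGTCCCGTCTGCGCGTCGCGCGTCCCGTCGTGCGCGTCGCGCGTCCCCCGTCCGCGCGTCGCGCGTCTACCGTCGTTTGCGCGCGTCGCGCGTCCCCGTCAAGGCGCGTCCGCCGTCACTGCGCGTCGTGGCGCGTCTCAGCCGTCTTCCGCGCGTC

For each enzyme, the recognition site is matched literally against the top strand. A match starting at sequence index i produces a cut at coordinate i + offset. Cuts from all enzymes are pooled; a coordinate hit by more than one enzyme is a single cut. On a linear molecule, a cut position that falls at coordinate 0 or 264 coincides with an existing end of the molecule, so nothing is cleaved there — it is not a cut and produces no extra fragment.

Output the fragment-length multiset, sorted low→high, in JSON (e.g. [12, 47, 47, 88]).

Site scan:
  OquI (CCGTC, off=5): starts [39, 55, 87, 111, 131, 154, 176, 202, 219, 248] → cuts [44, 60, 92, 116, 136, 159, 181, 207, 224, 253]
  SqiIII (GCGCGTC, off=4): starts [4, 14, 31, 61, 80, 104, 117, 124, 138, 145, 160, 167, 187, 194, 210, 227, 237, 257] → cuts [8, 18, 35, 65, 84, 108, 121, 128, 142, 149, 164, 171, 191, 198, 214, 231, 241, 261]

All cut coordinates (distinct, sorted): [8, 18, 35, 44, 60, 65, 84, 92, 108, 116, 121, 128, 136, 142, 149, 159, 164, 171, 181, 191, 198, 207, 214, 224, 231, 241, 253, 261]

Fragment lengths:
  [0,8): 8 bp
  [8,18): 10 bp
  [18,35): 17 bp
  [35,44): 9 bp
  [44,60): 16 bp
  [60,65): 5 bp
  [65,84): 19 bp
  [84,92): 8 bp
  [92,108): 16 bp
  [108,116): 8 bp
  [116,121): 5 bp
  [121,128): 7 bp
  [128,136): 8 bp
  [136,142): 6 bp
  [142,149): 7 bp
  [149,159): 10 bp
  [159,164): 5 bp
  [164,171): 7 bp
  [171,181): 10 bp
  [181,191): 10 bp
  [191,198): 7 bp
  [198,207): 9 bp
  [207,214): 7 bp
  [214,224): 10 bp
  [224,231): 7 bp
  [231,241): 10 bp
  [241,253): 12 bp
  [253,261): 8 bp
  [261,264): 3 bp

[3,5,5,5,6,7,7,7,7,7,7,8,8,8,8,8,9,9,10,10,10,10,10,10,12,16,16,17,19]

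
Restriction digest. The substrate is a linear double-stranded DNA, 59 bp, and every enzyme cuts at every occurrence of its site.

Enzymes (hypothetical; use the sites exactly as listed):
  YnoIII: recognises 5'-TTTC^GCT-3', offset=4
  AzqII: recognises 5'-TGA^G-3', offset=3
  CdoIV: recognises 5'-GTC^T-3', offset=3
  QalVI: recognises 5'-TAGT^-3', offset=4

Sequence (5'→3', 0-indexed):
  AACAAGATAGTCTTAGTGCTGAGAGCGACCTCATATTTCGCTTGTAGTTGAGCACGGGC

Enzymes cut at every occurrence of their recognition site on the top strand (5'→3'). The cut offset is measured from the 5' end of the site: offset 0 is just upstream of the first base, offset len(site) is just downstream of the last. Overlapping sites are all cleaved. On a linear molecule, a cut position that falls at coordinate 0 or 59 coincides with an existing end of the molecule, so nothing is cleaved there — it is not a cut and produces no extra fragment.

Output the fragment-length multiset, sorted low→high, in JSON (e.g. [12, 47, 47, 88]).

[1,3,5,5,8,9,11,17]

Per-enzyme occurrences:
  YnoIII TTTCGCT/4: at [35] ⇒ [39]
  AzqII TGAG/3: at [19, 48] ⇒ [22, 51]
  CdoIV GTCT/3: at [9] ⇒ [12]
  QalVI TAGT/4: at [7, 13, 44] ⇒ [11, 17, 48]

All cut coordinates (distinct, sorted): [11, 12, 17, 22, 39, 48, 51]

Fragments:
  [0,11): 11 bp
  [11,12): 1 bp
  [12,17): 5 bp
  [17,22): 5 bp
  [22,39): 17 bp
  [39,48): 9 bp
  [48,51): 3 bp
  [51,59): 8 bp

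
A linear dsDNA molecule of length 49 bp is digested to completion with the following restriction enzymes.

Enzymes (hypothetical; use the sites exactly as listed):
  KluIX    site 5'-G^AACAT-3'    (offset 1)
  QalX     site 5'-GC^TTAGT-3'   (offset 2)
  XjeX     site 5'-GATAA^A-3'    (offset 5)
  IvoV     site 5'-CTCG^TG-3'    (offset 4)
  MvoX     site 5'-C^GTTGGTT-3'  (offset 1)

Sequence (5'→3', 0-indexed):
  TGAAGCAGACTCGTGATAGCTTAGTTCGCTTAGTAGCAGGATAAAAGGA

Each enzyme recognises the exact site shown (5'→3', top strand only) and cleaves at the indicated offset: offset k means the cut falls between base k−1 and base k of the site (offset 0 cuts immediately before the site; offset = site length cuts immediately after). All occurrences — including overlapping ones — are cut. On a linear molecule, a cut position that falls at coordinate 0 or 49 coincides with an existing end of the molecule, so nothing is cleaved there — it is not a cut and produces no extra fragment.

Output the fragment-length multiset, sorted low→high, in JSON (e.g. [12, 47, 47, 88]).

Per-enzyme occurrences:
  KluIX (GAACAT, off=1): no sites
  QalX (GCTTAGT, off=2): starts [18, 27] → cuts [20, 29]
  XjeX (GATAAA, off=5): starts [39] → cuts [44]
  IvoV (CTCGTG, off=4): starts [9] → cuts [13]
  MvoX (CGTTGGTT, off=1): no sites

All cut coordinates (distinct, sorted): [13, 20, 29, 44]

Fragment lengths:
  [0,13): 13 bp
  [13,20): 7 bp
  [20,29): 9 bp
  [29,44): 15 bp
  [44,49): 5 bp

[5,7,9,13,15]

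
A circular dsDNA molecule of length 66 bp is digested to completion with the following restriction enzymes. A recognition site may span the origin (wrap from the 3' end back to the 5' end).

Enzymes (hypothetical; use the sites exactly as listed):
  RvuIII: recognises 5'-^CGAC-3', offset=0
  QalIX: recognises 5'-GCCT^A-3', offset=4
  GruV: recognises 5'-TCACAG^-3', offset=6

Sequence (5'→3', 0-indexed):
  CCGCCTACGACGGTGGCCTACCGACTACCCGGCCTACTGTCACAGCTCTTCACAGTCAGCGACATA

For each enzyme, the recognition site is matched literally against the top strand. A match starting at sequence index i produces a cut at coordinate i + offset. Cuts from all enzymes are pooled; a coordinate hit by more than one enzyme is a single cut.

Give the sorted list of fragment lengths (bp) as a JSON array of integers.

[1,2,4,10,10,12,13,14]

Scan for sites:
  RvuIII CGAC/0: at [7, 21, 59] ⇒ [7, 21, 59]
  QalIX GCCTA/4: at [2, 15, 31] ⇒ [6, 19, 35]
  GruV TCACAG/6: at [39, 49] ⇒ [45, 55]

All cut coordinates (distinct, sorted): [6, 7, 19, 21, 35, 45, 55, 59]

Fragments:
  6→7: 1 bp
  7→19: 12 bp
  19→21: 2 bp
  21→35: 14 bp
  35→45: 10 bp
  45→55: 10 bp
  55→59: 4 bp
  59→6 (wrap): 66-59+6 = 13 bp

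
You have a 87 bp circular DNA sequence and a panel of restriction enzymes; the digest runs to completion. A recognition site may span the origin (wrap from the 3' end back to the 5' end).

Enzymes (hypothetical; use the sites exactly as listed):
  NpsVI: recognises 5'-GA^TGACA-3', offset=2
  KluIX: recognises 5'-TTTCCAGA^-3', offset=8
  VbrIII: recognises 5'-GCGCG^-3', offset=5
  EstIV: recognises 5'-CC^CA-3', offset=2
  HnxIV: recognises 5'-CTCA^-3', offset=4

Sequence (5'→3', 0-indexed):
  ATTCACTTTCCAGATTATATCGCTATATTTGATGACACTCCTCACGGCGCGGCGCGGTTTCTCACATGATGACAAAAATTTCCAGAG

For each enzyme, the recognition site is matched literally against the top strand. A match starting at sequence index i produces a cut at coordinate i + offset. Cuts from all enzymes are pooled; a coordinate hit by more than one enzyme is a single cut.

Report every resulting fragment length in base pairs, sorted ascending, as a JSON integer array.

Scan for sites:
  NpsVI GATGACA/2: at [30, 67] ⇒ [32, 69]
  KluIX TTTCCAGA/8: at [6, 78] ⇒ [14, 86]
  VbrIII GCGCG/5: at [46, 51] ⇒ [51, 56]
  EstIV (CCCA, off=2): no sites
  HnxIV CTCA/4: at [40, 60] ⇒ [44, 64]

Pooled cuts: [14, 32, 44, 51, 56, 64, 69, 86]

Fragment lengths:
  14→32: 18 bp
  32→44: 12 bp
  44→51: 7 bp
  51→56: 5 bp
  56→64: 8 bp
  64→69: 5 bp
  69→86: 17 bp
  86→14 (wrap): 87-86+14 = 15 bp

[5,5,7,8,12,15,17,18]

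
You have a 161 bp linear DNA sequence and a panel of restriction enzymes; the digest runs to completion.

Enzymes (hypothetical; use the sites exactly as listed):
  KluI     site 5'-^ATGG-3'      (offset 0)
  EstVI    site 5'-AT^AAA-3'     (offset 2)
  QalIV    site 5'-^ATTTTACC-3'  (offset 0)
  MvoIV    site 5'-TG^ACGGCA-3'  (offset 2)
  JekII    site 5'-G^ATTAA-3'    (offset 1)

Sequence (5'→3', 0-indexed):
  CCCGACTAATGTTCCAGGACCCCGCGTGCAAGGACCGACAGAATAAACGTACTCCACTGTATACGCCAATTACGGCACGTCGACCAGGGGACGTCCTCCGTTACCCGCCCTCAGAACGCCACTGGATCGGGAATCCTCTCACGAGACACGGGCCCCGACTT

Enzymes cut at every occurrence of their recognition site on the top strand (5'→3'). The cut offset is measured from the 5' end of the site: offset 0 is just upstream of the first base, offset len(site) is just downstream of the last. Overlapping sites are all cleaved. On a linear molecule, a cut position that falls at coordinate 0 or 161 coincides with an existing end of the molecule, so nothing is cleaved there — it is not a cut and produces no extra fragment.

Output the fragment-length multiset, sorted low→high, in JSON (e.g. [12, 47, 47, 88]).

Site scan:
  KluI (ATGG, off=0): no sites
  EstVI ATAAA/2: at [42] ⇒ [44]
  QalIV (ATTTTACC, off=0): no sites
  MvoIV (TGACGGCA, off=2): no sites
  JekII (GATTAA, off=1): no sites

Pooled cuts: [44]

Fragment lengths:
  [0,44): 44 bp
  [44,161): 117 bp

[44,117]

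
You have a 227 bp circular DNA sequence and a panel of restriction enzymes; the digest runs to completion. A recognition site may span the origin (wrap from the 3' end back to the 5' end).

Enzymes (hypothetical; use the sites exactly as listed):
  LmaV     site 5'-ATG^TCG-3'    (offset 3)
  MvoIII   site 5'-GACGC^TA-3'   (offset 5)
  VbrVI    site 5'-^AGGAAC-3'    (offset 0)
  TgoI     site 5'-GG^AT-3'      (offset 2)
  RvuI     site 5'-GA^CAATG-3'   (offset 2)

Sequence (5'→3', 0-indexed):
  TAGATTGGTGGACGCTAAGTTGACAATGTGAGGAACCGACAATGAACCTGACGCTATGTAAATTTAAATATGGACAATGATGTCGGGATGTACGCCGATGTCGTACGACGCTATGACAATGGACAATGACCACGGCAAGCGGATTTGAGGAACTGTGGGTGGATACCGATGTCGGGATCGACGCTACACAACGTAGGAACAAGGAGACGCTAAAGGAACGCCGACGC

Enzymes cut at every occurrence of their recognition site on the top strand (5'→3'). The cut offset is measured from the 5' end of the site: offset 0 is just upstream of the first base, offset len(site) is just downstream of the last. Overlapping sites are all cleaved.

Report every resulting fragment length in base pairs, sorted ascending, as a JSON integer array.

[3,5,5,5,5,7,7,8,8,8,9,9,10,11,13,14,15,15,15,16,19,20]

Per-enzyme occurrences:
  LmaV (ATGTCG, off=3): starts [79, 97, 168] → cuts [82, 100, 171]
  MvoIII (GACGCTA, off=5): starts [10, 49, 106, 179, 205, 222] → cuts [0, 15, 54, 111, 184, 210]
  VbrVI (AGGAAC, off=0): starts [30, 147, 194, 213] → cuts [30, 147, 194, 213]
  TgoI (GGAT, off=2): starts [85, 140, 160, 174] → cuts [87, 142, 162, 176]
  RvuI (GACAATG, off=2): starts [21, 37, 72, 114, 121] → cuts [23, 39, 74, 116, 123]

Pooled cuts: [0, 15, 23, 30, 39, 54, 74, 82, 87, 100, 111, 116, 123, 142, 147, 162, 171, 176, 184, 194, 210, 213]

Fragment lengths:
  0→15: 15 bp
  15→23: 8 bp
  23→30: 7 bp
  30→39: 9 bp
  39→54: 15 bp
  54→74: 20 bp
  74→82: 8 bp
  82→87: 5 bp
  87→100: 13 bp
  100→111: 11 bp
  111→116: 5 bp
  116→123: 7 bp
  123→142: 19 bp
  142→147: 5 bp
  147→162: 15 bp
  162→171: 9 bp
  171→176: 5 bp
  176→184: 8 bp
  184→194: 10 bp
  194→210: 16 bp
  210→213: 3 bp
  213→0 (wrap): 227-213+0 = 14 bp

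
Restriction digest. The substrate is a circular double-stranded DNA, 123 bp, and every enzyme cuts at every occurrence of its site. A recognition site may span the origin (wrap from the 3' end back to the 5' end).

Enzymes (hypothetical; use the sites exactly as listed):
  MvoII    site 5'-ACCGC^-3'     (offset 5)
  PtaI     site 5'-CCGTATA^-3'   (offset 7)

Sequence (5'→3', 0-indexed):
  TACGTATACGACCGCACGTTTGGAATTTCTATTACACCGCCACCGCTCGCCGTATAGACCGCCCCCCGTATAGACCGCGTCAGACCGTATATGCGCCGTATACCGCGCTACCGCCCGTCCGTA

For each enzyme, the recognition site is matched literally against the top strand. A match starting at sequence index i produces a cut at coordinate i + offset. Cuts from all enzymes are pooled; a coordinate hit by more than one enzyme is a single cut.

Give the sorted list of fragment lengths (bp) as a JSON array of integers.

Per-enzyme occurrences:
  MvoII (ACCGC, off=5): starts [10, 35, 41, 57, 73, 101, 109] → cuts [15, 40, 46, 62, 78, 106, 114]
  PtaI (CCGTATA, off=7): starts [49, 65, 84, 95, 118] → cuts [2, 56, 72, 91, 102]

All cut coordinates (distinct, sorted): [2, 15, 40, 46, 56, 62, 72, 78, 91, 102, 106, 114]

Fragments:
  2→15: 13 bp
  15→40: 25 bp
  40→46: 6 bp
  46→56: 10 bp
  56→62: 6 bp
  62→72: 10 bp
  72→78: 6 bp
  78→91: 13 bp
  91→102: 11 bp
  102→106: 4 bp
  106→114: 8 bp
  114→2 (wrap): 123-114+2 = 11 bp

[4,6,6,6,8,10,10,11,11,13,13,25]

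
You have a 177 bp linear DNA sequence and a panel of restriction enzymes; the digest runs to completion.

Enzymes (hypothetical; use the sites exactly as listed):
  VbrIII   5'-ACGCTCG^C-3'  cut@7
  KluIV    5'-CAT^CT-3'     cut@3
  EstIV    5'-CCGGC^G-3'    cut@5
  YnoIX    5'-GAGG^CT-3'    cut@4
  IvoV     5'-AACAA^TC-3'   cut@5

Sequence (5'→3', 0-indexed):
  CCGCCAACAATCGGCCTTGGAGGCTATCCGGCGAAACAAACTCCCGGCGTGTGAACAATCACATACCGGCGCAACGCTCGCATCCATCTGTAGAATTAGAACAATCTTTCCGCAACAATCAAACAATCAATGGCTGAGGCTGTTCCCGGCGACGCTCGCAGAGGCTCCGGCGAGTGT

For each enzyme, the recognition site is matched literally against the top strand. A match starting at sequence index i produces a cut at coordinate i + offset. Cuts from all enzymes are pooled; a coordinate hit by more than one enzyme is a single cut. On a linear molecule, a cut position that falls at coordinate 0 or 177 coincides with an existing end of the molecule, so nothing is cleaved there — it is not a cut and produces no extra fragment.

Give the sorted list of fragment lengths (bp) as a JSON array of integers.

[6,6,7,7,8,8,9,10,10,10,11,12,13,13,14,16,17]

Site scan:
  VbrIII ACGCTCGC/7: at [73, 151] ⇒ [80, 158]
  KluIV CATCT/3: at [84] ⇒ [87]
  EstIV CCGGCG/5: at [27, 43, 65, 145, 166] ⇒ [32, 48, 70, 150, 171]
  YnoIX GAGGCT/4: at [19, 135, 160] ⇒ [23, 139, 164]
  IvoV AACAATC/5: at [5, 53, 99, 113, 121] ⇒ [10, 58, 104, 118, 126]

All cut coordinates (distinct, sorted): [10, 23, 32, 48, 58, 70, 80, 87, 104, 118, 126, 139, 150, 158, 164, 171]

Fragments:
  [0,10): 10 bp
  [10,23): 13 bp
  [23,32): 9 bp
  [32,48): 16 bp
  [48,58): 10 bp
  [58,70): 12 bp
  [70,80): 10 bp
  [80,87): 7 bp
  [87,104): 17 bp
  [104,118): 14 bp
  [118,126): 8 bp
  [126,139): 13 bp
  [139,150): 11 bp
  [150,158): 8 bp
  [158,164): 6 bp
  [164,171): 7 bp
  [171,177): 6 bp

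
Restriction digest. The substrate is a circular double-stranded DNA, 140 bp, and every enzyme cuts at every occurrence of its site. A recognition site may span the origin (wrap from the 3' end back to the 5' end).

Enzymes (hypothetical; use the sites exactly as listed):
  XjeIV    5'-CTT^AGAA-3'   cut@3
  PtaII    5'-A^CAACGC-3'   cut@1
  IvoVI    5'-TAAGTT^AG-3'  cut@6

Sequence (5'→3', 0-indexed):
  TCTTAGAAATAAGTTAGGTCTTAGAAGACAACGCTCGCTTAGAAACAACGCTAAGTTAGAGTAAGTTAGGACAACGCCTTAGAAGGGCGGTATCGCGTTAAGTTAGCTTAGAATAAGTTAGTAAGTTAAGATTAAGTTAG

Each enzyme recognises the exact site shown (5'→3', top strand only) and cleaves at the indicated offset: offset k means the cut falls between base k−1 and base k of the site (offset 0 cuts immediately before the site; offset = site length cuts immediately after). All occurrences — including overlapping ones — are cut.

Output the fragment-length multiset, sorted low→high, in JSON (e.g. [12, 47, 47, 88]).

[4,5,5,6,6,7,9,10,10,11,12,12,19,24]

Site scan:
  XjeIV (CTTAGAA, off=3): starts [1, 19, 37, 77, 106] → cuts [4, 22, 40, 80, 109]
  PtaII (ACAACGC, off=1): starts [27, 44, 70] → cuts [28, 45, 71]
  IvoVI (TAAGTTAG, off=6): starts [9, 51, 61, 98, 113, 132] → cuts [15, 57, 67, 104, 119, 138]

All cut coordinates (distinct, sorted): [4, 15, 22, 28, 40, 45, 57, 67, 71, 80, 104, 109, 119, 138]

Fragment lengths:
  4→15: 11 bp
  15→22: 7 bp
  22→28: 6 bp
  28→40: 12 bp
  40→45: 5 bp
  45→57: 12 bp
  57→67: 10 bp
  67→71: 4 bp
  71→80: 9 bp
  80→104: 24 bp
  104→109: 5 bp
  109→119: 10 bp
  119→138: 19 bp
  138→4 (wrap): 140-138+4 = 6 bp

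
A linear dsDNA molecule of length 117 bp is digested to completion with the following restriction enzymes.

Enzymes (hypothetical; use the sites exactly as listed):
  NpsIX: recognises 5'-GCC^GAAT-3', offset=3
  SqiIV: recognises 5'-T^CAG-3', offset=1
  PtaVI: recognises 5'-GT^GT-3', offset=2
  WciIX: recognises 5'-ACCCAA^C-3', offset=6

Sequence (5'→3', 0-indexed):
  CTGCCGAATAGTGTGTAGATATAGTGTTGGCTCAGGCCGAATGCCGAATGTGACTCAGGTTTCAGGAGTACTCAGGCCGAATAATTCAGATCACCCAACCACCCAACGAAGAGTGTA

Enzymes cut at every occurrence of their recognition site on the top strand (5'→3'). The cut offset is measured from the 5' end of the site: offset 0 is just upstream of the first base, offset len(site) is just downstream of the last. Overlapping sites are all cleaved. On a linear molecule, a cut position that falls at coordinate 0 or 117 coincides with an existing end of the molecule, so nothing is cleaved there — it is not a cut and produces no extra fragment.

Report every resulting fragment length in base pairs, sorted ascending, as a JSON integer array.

Scan for sites:
  NpsIX (GCCGAAT, off=3): starts [2, 35, 42, 75] → cuts [5, 38, 45, 78]
  SqiIV (TCAG, off=1): starts [31, 54, 61, 71, 85] → cuts [32, 55, 62, 72, 86]
  PtaVI (GTGT, off=2): starts [10, 12, 23, 112] → cuts [12, 14, 25, 114]
  WciIX (ACCCAAC, off=6): starts [92, 100] → cuts [98, 106]

Pooled cuts: [5, 12, 14, 25, 32, 38, 45, 55, 62, 72, 78, 86, 98, 106, 114]

Fragments:
  [0,5): 5 bp
  [5,12): 7 bp
  [12,14): 2 bp
  [14,25): 11 bp
  [25,32): 7 bp
  [32,38): 6 bp
  [38,45): 7 bp
  [45,55): 10 bp
  [55,62): 7 bp
  [62,72): 10 bp
  [72,78): 6 bp
  [78,86): 8 bp
  [86,98): 12 bp
  [98,106): 8 bp
  [106,114): 8 bp
  [114,117): 3 bp

[2,3,5,6,6,7,7,7,7,8,8,8,10,10,11,12]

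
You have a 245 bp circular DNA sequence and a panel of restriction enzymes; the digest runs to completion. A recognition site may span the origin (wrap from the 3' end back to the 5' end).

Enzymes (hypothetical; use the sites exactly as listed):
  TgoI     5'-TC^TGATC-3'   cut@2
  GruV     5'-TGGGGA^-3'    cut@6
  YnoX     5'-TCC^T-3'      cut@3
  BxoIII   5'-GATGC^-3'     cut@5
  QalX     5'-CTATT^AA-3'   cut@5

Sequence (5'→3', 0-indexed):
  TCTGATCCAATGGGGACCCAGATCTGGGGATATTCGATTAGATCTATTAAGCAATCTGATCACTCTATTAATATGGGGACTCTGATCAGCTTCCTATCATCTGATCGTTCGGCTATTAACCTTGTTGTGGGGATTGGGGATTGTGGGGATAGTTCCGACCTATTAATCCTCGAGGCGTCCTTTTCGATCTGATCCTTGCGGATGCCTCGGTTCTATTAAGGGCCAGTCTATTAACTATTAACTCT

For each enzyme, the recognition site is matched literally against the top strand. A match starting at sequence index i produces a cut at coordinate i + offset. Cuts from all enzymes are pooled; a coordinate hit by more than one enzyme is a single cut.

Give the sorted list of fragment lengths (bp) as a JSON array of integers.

Per-enzyme occurrences:
  TgoI TCTGATC/2: at [0, 54, 80, 99, 187] ⇒ [2, 56, 82, 101, 189]
  GruV TGGGGA/6: at [10, 24, 73, 127, 134, 143] ⇒ [16, 30, 79, 133, 140, 149]
  YnoX TCCT/3: at [91, 166, 177, 192] ⇒ [94, 169, 180, 195]
  BxoIII GATGC/5: at [200] ⇒ [205]
  QalX CTATTAA/5: at [43, 64, 112, 159, 212, 227, 234] ⇒ [48, 69, 117, 164, 217, 232, 239]

Pooled cuts: [2, 16, 30, 48, 56, 69, 79, 82, 94, 101, 117, 133, 140, 149, 164, 169, 180, 189, 195, 205, 217, 232, 239]

Fragment lengths:
  2→16: 14 bp
  16→30: 14 bp
  30→48: 18 bp
  48→56: 8 bp
  56→69: 13 bp
  69→79: 10 bp
  79→82: 3 bp
  82→94: 12 bp
  94→101: 7 bp
  101→117: 16 bp
  117→133: 16 bp
  133→140: 7 bp
  140→149: 9 bp
  149→164: 15 bp
  164→169: 5 bp
  169→180: 11 bp
  180→189: 9 bp
  189→195: 6 bp
  195→205: 10 bp
  205→217: 12 bp
  217→232: 15 bp
  232→239: 7 bp
  239→2 (wrap): 245-239+2 = 8 bp

[3,5,6,7,7,7,8,8,9,9,10,10,11,12,12,13,14,14,15,15,16,16,18]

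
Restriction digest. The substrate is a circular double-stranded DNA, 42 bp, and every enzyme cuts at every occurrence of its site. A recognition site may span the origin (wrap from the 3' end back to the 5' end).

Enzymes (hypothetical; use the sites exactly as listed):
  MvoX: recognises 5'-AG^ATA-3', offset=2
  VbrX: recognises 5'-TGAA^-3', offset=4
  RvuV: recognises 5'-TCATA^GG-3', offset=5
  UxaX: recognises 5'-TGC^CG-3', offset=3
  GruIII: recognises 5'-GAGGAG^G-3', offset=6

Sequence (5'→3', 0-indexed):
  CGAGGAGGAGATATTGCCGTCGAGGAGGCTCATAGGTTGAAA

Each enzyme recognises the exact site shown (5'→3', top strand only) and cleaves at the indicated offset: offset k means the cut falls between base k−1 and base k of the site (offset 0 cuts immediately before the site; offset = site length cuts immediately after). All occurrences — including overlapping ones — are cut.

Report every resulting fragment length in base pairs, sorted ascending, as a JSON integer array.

[3,7,7,7,8,10]

Scan for sites:
  MvoX AGATA/2: at [8] ⇒ [10]
  VbrX TGAA/4: at [37] ⇒ [41]
  RvuV TCATAGG/5: at [29] ⇒ [34]
  UxaX TGCCG/3: at [14] ⇒ [17]
  GruIII GAGGAGG/6: at [1, 21] ⇒ [7, 27]

Pooled cuts: [7, 10, 17, 27, 34, 41]

Fragment lengths:
  7→10: 3 bp
  10→17: 7 bp
  17→27: 10 bp
  27→34: 7 bp
  34→41: 7 bp
  41→7 (wrap): 42-41+7 = 8 bp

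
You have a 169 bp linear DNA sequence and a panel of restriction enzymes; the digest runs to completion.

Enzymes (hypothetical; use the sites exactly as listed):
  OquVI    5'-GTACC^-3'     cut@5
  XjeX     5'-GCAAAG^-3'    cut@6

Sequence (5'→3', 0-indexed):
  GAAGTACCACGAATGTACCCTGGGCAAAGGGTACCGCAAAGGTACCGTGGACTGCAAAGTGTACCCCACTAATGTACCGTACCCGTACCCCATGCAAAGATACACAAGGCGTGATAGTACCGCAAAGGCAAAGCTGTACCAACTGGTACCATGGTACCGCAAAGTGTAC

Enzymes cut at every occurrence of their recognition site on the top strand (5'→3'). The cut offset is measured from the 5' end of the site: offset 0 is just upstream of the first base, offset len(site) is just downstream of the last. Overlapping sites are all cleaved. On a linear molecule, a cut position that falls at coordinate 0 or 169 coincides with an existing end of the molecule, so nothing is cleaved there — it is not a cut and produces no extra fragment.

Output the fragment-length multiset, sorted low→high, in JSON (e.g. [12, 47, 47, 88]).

Scan for sites:
  OquVI (GTACC, off=5): starts [3, 14, 30, 41, 60, 73, 78, 84, 116, 135, 145, 153] → cuts [8, 19, 35, 46, 65, 78, 83, 89, 121, 140, 150, 158]
  XjeX (GCAAAG, off=6): starts [23, 35, 53, 93, 121, 127, 158] → cuts [29, 41, 59, 99, 127, 133, 164]

All cut coordinates (distinct, sorted): [8, 19, 29, 35, 41, 46, 59, 65, 78, 83, 89, 99, 121, 127, 133, 140, 150, 158, 164]

Fragment lengths:
  [0,8): 8 bp
  [8,19): 11 bp
  [19,29): 10 bp
  [29,35): 6 bp
  [35,41): 6 bp
  [41,46): 5 bp
  [46,59): 13 bp
  [59,65): 6 bp
  [65,78): 13 bp
  [78,83): 5 bp
  [83,89): 6 bp
  [89,99): 10 bp
  [99,121): 22 bp
  [121,127): 6 bp
  [127,133): 6 bp
  [133,140): 7 bp
  [140,150): 10 bp
  [150,158): 8 bp
  [158,164): 6 bp
  [164,169): 5 bp

[5,5,5,6,6,6,6,6,6,6,7,8,8,10,10,10,11,13,13,22]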